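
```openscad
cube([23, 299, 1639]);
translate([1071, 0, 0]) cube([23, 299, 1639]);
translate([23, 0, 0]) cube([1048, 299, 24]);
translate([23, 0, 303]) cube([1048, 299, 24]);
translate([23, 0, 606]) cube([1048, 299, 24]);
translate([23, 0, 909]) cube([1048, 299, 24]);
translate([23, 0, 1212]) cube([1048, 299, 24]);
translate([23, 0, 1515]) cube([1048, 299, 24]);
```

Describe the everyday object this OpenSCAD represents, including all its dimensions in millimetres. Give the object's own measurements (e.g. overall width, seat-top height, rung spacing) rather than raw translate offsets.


An open bookshelf. Two side panels, each 23 mm thick, 299 mm deep and 1639 mm tall, stand 1094 mm apart (outside-to-outside). Between them sit 6 shelves, each 24 mm thick and 299 mm deep, spanning the full gap between the sides. The bottom shelf rests on the floor (its underside at z = 0) and the clear gap between one shelf's top and the next shelf's underside is 279 mm.


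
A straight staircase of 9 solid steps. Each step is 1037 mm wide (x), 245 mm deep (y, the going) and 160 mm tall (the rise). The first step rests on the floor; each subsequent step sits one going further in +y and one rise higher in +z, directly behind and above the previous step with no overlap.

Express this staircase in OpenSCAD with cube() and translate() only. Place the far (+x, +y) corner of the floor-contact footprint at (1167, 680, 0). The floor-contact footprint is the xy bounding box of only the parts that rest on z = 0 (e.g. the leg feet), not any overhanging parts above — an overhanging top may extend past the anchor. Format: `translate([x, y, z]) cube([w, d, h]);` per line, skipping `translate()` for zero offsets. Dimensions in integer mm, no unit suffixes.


translate([130, 435, 0]) cube([1037, 245, 160]);
translate([130, 680, 160]) cube([1037, 245, 160]);
translate([130, 925, 320]) cube([1037, 245, 160]);
translate([130, 1170, 480]) cube([1037, 245, 160]);
translate([130, 1415, 640]) cube([1037, 245, 160]);
translate([130, 1660, 800]) cube([1037, 245, 160]);
translate([130, 1905, 960]) cube([1037, 245, 160]);
translate([130, 2150, 1120]) cube([1037, 245, 160]);
translate([130, 2395, 1280]) cube([1037, 245, 160]);


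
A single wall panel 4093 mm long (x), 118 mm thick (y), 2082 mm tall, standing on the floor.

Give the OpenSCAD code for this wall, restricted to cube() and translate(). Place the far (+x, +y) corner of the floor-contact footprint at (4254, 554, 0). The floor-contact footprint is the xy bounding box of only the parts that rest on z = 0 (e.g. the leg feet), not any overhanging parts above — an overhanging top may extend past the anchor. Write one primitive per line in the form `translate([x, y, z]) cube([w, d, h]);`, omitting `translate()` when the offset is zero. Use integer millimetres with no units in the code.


translate([161, 436, 0]) cube([4093, 118, 2082]);


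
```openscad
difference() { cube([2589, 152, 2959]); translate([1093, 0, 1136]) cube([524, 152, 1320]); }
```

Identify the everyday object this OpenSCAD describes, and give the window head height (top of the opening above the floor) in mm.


A wall with a window opening. The window head height is 2456 mm.

A wall with a rectangular opening subtracted — a window. Sill at z = 1136, opening 1320 mm tall, so the head is at 1136 + 1320 = 2456 mm.


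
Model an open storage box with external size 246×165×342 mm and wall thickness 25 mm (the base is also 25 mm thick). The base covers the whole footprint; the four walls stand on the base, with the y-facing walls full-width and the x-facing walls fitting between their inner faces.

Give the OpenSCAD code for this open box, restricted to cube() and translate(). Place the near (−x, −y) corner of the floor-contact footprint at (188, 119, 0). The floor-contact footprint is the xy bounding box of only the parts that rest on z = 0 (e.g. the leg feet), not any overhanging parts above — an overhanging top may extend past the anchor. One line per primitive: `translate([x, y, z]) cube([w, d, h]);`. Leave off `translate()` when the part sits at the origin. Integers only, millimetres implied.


translate([188, 119, 0]) cube([246, 165, 25]);
translate([188, 119, 25]) cube([246, 25, 317]);
translate([188, 259, 25]) cube([246, 25, 317]);
translate([188, 144, 25]) cube([25, 115, 317]);
translate([409, 144, 25]) cube([25, 115, 317]);


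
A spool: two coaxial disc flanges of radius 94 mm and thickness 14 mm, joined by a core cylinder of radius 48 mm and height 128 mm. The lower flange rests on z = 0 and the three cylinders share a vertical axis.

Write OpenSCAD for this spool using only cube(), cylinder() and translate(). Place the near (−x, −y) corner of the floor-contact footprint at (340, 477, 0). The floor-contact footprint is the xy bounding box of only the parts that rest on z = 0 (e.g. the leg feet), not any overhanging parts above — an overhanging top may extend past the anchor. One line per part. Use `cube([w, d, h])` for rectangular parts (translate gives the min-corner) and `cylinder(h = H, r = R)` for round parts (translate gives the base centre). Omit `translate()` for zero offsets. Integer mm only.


translate([434, 571, 0]) cylinder(h = 14, r = 94);
translate([434, 571, 14]) cylinder(h = 128, r = 48);
translate([434, 571, 142]) cylinder(h = 14, r = 94);


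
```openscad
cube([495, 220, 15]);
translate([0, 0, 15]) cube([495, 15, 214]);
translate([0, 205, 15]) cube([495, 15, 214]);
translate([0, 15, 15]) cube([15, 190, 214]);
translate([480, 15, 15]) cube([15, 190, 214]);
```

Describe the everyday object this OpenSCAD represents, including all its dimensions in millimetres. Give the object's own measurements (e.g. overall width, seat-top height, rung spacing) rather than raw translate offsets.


An open-topped rectangular box: outside dimensions 495×220×229 mm, with a uniform wall and base thickness of 15 mm. The base is a full 495×220 slab on the floor; four walls sit on top of the base. The front and back walls (the −y and +y sides) span the full width; the two side walls fit between them.


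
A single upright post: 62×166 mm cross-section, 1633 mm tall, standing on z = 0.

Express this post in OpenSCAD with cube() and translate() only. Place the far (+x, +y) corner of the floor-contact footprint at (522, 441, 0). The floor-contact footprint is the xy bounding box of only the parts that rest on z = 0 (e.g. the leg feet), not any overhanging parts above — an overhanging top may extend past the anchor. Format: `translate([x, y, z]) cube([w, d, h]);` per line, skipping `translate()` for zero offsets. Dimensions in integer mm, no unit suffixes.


translate([460, 275, 0]) cube([62, 166, 1633]);


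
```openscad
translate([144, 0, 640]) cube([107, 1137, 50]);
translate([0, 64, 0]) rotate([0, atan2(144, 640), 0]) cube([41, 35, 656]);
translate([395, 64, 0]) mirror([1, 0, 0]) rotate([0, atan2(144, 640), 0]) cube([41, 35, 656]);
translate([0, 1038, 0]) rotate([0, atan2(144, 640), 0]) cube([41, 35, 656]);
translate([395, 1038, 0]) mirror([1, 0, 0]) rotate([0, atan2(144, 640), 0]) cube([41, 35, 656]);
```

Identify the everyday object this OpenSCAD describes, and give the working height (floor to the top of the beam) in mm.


A sawhorse. The overall height is 690 mm.

A beam across two mirrored pairs of raked legs — a sawhorse. The beam's underside is at z = 640 (matching the legs' vertical rise in atan2(144, 640)) and the beam is 50 mm tall, so its top is at 640 + 50 = 690 mm. The raked legs top out at the beam's underside, so that is the highest point.


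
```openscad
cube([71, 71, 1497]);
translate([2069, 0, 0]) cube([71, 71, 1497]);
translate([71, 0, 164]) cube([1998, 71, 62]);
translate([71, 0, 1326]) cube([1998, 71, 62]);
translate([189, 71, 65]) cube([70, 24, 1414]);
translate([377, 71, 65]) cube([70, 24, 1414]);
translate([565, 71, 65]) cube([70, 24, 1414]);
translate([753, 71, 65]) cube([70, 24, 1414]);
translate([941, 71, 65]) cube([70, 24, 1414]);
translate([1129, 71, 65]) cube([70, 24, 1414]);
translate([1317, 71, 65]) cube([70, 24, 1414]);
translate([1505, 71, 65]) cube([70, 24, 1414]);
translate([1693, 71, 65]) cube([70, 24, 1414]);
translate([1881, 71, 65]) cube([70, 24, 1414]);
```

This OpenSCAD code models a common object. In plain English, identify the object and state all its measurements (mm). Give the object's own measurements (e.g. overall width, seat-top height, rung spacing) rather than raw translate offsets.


A fence section. Two 71×71 mm posts, 1497 mm tall, stand on the floor with a clear span of 1998 mm between their inner faces. Two horizontal rails of 71×62 mm section span the gap between the posts with their undersides at z = 164 mm and z = 1326 mm, flush with the posts' −y face. 10 pickets, each 70 mm wide, 24 mm thick and 1414 mm tall, are fixed to the +y face of the rails with their bottoms at z = 65 mm, spaced across the span with a 118 mm gap after the −x post and between neighbouring pickets and before the +x post.


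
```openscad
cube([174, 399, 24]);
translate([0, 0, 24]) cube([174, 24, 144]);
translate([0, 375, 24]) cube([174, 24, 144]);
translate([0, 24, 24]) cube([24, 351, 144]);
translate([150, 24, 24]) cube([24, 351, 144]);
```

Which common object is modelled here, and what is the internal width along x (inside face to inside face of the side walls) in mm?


An open box. The internal width is 126 mm.

A 174×399 base slab with four walls standing on it — an open box. The base is 174 mm wide and the walls are 24 mm thick, so the internal width is 174 − 2 × 24 = 126 mm.


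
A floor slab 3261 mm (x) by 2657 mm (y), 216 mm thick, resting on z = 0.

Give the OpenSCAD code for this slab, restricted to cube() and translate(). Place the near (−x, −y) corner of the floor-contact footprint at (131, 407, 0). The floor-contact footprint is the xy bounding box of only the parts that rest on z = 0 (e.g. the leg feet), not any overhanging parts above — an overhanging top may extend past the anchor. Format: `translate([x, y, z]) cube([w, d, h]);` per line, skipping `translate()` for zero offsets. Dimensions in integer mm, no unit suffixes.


translate([131, 407, 0]) cube([3261, 2657, 216]);


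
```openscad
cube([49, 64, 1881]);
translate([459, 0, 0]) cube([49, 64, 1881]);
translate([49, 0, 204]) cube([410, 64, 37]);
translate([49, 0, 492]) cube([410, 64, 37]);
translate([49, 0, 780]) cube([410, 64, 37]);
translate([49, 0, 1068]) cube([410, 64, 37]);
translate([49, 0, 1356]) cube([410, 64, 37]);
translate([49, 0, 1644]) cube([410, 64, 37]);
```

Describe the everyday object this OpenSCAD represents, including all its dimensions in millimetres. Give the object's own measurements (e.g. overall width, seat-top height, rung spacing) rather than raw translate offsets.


A straight ladder. Two 49×64 mm vertical rails, 1881 mm tall, stand 508 mm apart (outside-to-outside) with their front faces coplanar on the −y side. 6 rungs, each 64 mm deep and 37 mm tall, span between the inner faces of the rails, front faces flush with the rails. The lowest rung's underside is at z = 204 mm and rungs are spaced 288 mm apart (underside to underside).


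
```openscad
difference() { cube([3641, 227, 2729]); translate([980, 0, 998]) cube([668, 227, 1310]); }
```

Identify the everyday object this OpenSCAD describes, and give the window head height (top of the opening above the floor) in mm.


A wall with a window opening. The window head height is 2308 mm.

A wall with a rectangular opening subtracted — a window. Sill at z = 998, opening 1310 mm tall, so the head is at 998 + 1310 = 2308 mm.


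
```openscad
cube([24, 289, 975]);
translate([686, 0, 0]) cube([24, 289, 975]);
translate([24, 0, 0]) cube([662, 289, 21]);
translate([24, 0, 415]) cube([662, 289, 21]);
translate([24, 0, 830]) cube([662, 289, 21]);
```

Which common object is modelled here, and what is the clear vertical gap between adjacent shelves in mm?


A bookshelf. The clear shelf gap is 394 mm.

Two tall side panels with 3 horizontal boards between them — a bookshelf. The first two shelf undersides are at z = 0 and z = 415; with shelf thickness 21, the clear gap is 415 − 0 − 21 = 394 mm.


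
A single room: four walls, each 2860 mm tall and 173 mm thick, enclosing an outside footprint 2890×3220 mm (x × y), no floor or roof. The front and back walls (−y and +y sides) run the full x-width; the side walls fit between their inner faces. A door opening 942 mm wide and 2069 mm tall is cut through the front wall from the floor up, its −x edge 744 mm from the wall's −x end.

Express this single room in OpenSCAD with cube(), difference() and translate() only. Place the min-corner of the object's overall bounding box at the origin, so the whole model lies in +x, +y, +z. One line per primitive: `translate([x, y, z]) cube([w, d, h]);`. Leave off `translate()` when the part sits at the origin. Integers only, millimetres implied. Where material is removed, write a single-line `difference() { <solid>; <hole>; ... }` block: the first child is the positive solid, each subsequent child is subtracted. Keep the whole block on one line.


difference() { cube([2890, 173, 2860]); translate([744, 0, 0]) cube([942, 173, 2069]); }
translate([0, 3047, 0]) cube([2890, 173, 2860]);
translate([0, 173, 0]) cube([173, 2874, 2860]);
translate([2717, 173, 0]) cube([173, 2874, 2860]);


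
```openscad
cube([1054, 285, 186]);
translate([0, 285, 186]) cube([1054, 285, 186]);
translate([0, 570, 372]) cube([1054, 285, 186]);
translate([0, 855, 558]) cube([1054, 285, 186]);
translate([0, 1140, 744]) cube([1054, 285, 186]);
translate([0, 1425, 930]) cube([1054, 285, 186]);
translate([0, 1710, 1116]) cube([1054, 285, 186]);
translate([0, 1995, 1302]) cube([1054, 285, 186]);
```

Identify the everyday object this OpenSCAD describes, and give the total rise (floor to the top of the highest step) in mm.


A staircase. The total rise is 1488 mm.

8 identical blocks, each offset up and back from the previous — a staircase. Each step is 186 mm tall and there are 8 of them, so the total rise is 8 × 186 = 1488 mm.


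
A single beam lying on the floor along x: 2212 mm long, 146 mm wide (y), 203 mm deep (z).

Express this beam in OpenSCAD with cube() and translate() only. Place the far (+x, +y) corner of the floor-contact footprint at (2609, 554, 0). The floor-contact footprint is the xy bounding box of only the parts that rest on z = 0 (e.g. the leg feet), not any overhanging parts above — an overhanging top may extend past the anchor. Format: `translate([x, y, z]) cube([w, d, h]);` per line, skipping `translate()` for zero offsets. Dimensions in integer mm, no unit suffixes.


translate([397, 408, 0]) cube([2212, 146, 203]);


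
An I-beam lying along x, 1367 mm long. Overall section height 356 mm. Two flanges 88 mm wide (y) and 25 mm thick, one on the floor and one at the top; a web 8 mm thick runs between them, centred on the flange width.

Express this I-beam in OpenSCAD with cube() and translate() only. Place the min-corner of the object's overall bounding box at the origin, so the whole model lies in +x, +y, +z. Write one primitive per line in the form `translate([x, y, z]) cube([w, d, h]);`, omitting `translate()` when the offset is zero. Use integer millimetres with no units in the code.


cube([1367, 88, 25]);
translate([0, 40, 25]) cube([1367, 8, 306]);
translate([0, 0, 331]) cube([1367, 88, 25]);


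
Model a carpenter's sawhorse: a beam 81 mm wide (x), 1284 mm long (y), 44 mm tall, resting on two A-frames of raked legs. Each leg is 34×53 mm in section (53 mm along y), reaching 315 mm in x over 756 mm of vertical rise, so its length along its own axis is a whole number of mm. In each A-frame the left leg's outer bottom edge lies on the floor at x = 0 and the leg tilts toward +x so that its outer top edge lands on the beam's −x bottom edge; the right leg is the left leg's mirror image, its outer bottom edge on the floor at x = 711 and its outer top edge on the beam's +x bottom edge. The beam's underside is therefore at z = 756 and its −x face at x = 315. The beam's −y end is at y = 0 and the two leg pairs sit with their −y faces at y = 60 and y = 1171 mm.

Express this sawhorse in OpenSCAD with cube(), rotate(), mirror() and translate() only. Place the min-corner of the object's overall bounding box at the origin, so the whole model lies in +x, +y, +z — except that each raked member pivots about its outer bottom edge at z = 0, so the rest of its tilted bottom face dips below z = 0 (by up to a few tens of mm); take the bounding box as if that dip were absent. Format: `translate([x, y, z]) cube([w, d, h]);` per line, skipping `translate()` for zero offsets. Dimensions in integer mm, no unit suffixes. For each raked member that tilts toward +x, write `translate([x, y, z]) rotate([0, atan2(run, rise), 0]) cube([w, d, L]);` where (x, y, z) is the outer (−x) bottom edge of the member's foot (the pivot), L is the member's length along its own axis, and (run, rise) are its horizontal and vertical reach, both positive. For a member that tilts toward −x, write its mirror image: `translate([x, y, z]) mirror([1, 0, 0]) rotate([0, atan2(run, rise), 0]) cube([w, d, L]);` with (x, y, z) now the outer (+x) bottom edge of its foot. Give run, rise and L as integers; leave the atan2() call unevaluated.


translate([315, 0, 756]) cube([81, 1284, 44]);
translate([0, 60, 0]) rotate([0, atan2(315, 756), 0]) cube([34, 53, 819]);
translate([711, 60, 0]) mirror([1, 0, 0]) rotate([0, atan2(315, 756), 0]) cube([34, 53, 819]);
translate([0, 1171, 0]) rotate([0, atan2(315, 756), 0]) cube([34, 53, 819]);
translate([711, 1171, 0]) mirror([1, 0, 0]) rotate([0, atan2(315, 756), 0]) cube([34, 53, 819]);


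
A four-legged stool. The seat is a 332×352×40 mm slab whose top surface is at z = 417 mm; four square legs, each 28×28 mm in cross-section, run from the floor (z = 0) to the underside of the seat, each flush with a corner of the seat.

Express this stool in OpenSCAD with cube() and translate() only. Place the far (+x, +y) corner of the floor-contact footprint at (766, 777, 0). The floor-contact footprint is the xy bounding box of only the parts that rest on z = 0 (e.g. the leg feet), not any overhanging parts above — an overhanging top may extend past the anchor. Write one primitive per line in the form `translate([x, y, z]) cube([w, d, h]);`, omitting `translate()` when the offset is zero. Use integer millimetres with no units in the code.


translate([434, 425, 377]) cube([332, 352, 40]);
translate([434, 425, 0]) cube([28, 28, 377]);
translate([738, 425, 0]) cube([28, 28, 377]);
translate([434, 749, 0]) cube([28, 28, 377]);
translate([738, 749, 0]) cube([28, 28, 377]);


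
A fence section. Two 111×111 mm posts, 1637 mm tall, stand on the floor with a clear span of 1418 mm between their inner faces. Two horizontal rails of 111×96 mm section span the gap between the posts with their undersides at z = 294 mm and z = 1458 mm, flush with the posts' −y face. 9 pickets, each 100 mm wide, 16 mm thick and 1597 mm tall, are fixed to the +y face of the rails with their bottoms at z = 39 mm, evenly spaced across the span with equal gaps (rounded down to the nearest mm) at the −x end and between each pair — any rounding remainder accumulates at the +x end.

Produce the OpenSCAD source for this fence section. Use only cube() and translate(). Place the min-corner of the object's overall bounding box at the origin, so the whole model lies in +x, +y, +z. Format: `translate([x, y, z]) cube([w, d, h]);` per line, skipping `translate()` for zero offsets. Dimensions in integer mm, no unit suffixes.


cube([111, 111, 1637]);
translate([1529, 0, 0]) cube([111, 111, 1637]);
translate([111, 0, 294]) cube([1418, 111, 96]);
translate([111, 0, 1458]) cube([1418, 111, 96]);
translate([162, 111, 39]) cube([100, 16, 1597]);
translate([313, 111, 39]) cube([100, 16, 1597]);
translate([464, 111, 39]) cube([100, 16, 1597]);
translate([615, 111, 39]) cube([100, 16, 1597]);
translate([766, 111, 39]) cube([100, 16, 1597]);
translate([917, 111, 39]) cube([100, 16, 1597]);
translate([1068, 111, 39]) cube([100, 16, 1597]);
translate([1219, 111, 39]) cube([100, 16, 1597]);
translate([1370, 111, 39]) cube([100, 16, 1597]);


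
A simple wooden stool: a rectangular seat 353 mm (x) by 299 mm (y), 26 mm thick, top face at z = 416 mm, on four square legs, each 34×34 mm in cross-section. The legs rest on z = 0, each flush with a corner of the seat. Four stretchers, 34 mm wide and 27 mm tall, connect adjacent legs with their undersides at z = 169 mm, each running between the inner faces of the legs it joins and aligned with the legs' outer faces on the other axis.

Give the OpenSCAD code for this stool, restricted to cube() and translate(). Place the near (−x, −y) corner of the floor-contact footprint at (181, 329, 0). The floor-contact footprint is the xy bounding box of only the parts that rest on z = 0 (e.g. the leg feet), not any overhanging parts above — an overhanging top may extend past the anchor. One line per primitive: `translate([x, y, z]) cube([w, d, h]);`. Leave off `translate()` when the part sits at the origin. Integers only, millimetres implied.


translate([181, 329, 390]) cube([353, 299, 26]);
translate([181, 329, 0]) cube([34, 34, 390]);
translate([500, 329, 0]) cube([34, 34, 390]);
translate([181, 594, 0]) cube([34, 34, 390]);
translate([500, 594, 0]) cube([34, 34, 390]);
translate([215, 329, 169]) cube([285, 34, 27]);
translate([215, 594, 169]) cube([285, 34, 27]);
translate([181, 363, 169]) cube([34, 231, 27]);
translate([500, 363, 169]) cube([34, 231, 27]);


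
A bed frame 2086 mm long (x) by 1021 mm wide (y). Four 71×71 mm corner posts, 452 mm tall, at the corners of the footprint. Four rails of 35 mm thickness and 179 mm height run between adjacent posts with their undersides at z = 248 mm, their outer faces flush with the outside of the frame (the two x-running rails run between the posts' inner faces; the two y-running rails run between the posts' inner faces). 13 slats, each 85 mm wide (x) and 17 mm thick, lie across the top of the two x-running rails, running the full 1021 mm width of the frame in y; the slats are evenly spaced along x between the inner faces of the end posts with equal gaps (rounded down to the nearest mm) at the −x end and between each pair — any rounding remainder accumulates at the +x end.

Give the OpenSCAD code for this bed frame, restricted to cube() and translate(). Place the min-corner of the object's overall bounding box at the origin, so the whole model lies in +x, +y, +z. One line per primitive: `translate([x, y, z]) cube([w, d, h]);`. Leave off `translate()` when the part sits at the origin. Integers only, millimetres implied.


cube([71, 71, 452]);
translate([0, 950, 0]) cube([71, 71, 452]);
translate([2015, 0, 0]) cube([71, 71, 452]);
translate([2015, 950, 0]) cube([71, 71, 452]);
translate([71, 0, 248]) cube([1944, 35, 179]);
translate([71, 986, 248]) cube([1944, 35, 179]);
translate([0, 71, 248]) cube([35, 879, 179]);
translate([2051, 71, 248]) cube([35, 879, 179]);
translate([130, 0, 427]) cube([85, 1021, 17]);
translate([274, 0, 427]) cube([85, 1021, 17]);
translate([418, 0, 427]) cube([85, 1021, 17]);
translate([562, 0, 427]) cube([85, 1021, 17]);
translate([706, 0, 427]) cube([85, 1021, 17]);
translate([850, 0, 427]) cube([85, 1021, 17]);
translate([994, 0, 427]) cube([85, 1021, 17]);
translate([1138, 0, 427]) cube([85, 1021, 17]);
translate([1282, 0, 427]) cube([85, 1021, 17]);
translate([1426, 0, 427]) cube([85, 1021, 17]);
translate([1570, 0, 427]) cube([85, 1021, 17]);
translate([1714, 0, 427]) cube([85, 1021, 17]);
translate([1858, 0, 427]) cube([85, 1021, 17]);


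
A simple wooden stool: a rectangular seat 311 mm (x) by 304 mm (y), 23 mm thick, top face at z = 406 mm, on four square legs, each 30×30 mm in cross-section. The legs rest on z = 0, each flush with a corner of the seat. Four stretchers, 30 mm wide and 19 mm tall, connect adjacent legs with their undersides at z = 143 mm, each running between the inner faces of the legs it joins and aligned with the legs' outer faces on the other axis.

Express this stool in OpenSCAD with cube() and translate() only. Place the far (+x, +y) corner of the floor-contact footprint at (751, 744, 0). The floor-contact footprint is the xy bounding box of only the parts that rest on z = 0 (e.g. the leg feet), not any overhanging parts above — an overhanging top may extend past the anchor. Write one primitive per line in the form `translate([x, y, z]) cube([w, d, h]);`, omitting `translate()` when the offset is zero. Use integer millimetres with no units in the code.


// leg_h = 406 - 23 = 383
// stretcher span = 311 - 2*30 = 251
translate([440, 440, 383]) cube([311, 304, 23]);
translate([440, 440, 0]) cube([30, 30, 383]);
translate([721, 440, 0]) cube([30, 30, 383]);
translate([440, 714, 0]) cube([30, 30, 383]);
translate([721, 714, 0]) cube([30, 30, 383]);
translate([470, 440, 143]) cube([251, 30, 19]);
translate([470, 714, 143]) cube([251, 30, 19]);
translate([440, 470, 143]) cube([30, 244, 19]);
translate([721, 470, 143]) cube([30, 244, 19]);


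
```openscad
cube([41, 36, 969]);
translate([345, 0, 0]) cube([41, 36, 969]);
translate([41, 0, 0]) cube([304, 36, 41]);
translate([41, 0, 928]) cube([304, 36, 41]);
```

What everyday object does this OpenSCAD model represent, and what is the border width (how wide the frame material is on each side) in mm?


A picture frame. The border width is 41 mm.

Four thin pieces enclosing a rectangular opening — a picture frame. The two full-height stiles are 969 mm tall; the top rail sits at z = 928 and is 41 mm tall, so the border above the opening is 969 − 928 = 41 mm, matching the stile x-width.


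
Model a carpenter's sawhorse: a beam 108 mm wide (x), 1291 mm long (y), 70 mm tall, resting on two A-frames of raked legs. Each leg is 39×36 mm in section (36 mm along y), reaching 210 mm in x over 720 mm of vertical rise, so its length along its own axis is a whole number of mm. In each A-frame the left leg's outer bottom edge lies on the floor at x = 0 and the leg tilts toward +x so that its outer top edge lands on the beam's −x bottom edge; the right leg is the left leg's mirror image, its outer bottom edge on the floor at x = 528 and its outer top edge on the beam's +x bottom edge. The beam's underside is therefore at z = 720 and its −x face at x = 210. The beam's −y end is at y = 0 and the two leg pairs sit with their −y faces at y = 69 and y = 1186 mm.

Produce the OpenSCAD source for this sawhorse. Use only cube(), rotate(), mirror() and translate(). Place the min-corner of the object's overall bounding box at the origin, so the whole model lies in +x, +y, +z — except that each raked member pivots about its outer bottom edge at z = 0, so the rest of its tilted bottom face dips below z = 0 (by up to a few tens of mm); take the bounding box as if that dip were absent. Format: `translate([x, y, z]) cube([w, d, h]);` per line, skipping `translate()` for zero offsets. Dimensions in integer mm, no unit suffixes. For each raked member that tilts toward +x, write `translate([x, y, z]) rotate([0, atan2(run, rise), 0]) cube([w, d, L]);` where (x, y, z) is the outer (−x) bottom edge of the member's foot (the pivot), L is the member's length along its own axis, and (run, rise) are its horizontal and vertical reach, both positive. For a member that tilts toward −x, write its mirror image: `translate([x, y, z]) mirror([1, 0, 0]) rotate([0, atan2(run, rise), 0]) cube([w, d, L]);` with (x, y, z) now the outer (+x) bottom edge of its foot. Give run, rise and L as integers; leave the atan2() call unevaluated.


translate([210, 0, 720]) cube([108, 1291, 70]);
translate([0, 69, 0]) rotate([0, atan2(210, 720), 0]) cube([39, 36, 750]);
translate([528, 69, 0]) mirror([1, 0, 0]) rotate([0, atan2(210, 720), 0]) cube([39, 36, 750]);
translate([0, 1186, 0]) rotate([0, atan2(210, 720), 0]) cube([39, 36, 750]);
translate([528, 1186, 0]) mirror([1, 0, 0]) rotate([0, atan2(210, 720), 0]) cube([39, 36, 750]);


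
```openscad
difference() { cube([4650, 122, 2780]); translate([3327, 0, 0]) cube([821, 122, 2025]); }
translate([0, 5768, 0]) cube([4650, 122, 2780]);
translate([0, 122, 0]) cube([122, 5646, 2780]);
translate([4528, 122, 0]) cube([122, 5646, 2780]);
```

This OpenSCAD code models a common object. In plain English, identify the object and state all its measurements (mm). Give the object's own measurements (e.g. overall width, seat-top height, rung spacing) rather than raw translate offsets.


A single room: four walls, each 2780 mm tall and 122 mm thick, enclosing an outside footprint 4650×5890 mm (x × y), no floor or roof. The front and back walls (−y and +y sides) run the full x-width; the side walls fit between their inner faces. A door opening 821 mm wide and 2025 mm tall is cut through the front wall from the floor up, its −x edge 3327 mm from the wall's −x end.


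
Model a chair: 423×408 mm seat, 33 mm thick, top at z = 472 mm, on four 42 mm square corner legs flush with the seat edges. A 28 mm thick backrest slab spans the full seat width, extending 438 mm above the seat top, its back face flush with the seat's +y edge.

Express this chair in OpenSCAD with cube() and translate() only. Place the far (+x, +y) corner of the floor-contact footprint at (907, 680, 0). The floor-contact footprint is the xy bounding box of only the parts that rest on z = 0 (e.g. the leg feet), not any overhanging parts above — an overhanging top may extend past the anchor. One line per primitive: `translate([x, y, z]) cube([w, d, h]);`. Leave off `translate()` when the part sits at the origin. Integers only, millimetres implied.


translate([484, 272, 439]) cube([423, 408, 33]);
translate([484, 272, 0]) cube([42, 42, 439]);
translate([865, 272, 0]) cube([42, 42, 439]);
translate([484, 638, 0]) cube([42, 42, 439]);
translate([865, 638, 0]) cube([42, 42, 439]);
translate([484, 652, 472]) cube([423, 28, 438]);


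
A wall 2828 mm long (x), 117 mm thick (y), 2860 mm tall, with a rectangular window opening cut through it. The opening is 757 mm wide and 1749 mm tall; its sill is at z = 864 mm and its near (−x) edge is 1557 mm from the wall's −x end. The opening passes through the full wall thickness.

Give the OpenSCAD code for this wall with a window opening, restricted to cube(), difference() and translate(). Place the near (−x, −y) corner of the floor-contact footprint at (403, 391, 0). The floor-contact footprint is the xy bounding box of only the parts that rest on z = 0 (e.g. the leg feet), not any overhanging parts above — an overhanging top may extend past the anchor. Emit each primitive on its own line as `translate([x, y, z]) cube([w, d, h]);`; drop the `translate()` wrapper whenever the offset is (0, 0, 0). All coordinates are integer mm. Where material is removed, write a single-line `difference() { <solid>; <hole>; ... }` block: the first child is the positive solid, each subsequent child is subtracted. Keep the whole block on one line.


difference() { translate([403, 391, 0]) cube([2828, 117, 2860]); translate([1960, 391, 864]) cube([757, 117, 1749]); }


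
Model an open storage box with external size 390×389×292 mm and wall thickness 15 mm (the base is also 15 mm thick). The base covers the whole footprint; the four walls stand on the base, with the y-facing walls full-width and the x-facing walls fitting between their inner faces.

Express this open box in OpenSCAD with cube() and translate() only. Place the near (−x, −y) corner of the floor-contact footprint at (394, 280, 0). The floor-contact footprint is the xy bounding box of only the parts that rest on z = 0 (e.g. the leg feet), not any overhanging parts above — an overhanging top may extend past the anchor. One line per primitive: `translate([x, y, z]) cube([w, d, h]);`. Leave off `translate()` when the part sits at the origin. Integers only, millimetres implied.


translate([394, 280, 0]) cube([390, 389, 15]);
translate([394, 280, 15]) cube([390, 15, 277]);
translate([394, 654, 15]) cube([390, 15, 277]);
translate([394, 295, 15]) cube([15, 359, 277]);
translate([769, 295, 15]) cube([15, 359, 277]);


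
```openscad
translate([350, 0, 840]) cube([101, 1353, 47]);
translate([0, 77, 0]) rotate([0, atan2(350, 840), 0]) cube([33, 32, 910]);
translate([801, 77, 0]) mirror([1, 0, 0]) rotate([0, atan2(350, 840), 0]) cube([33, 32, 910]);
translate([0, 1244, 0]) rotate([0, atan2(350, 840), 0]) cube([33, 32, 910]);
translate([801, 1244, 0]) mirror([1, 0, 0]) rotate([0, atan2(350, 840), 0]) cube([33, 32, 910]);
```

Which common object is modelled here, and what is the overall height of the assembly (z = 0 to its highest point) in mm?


A sawhorse. The overall height is 887 mm.

A beam across two mirrored pairs of raked legs — a sawhorse. The beam's underside is at z = 840 (matching the legs' vertical rise in atan2(350, 840)) and the beam is 47 mm tall, so its top is at 840 + 47 = 887 mm. The raked legs top out at the beam's underside, so that is the highest point.


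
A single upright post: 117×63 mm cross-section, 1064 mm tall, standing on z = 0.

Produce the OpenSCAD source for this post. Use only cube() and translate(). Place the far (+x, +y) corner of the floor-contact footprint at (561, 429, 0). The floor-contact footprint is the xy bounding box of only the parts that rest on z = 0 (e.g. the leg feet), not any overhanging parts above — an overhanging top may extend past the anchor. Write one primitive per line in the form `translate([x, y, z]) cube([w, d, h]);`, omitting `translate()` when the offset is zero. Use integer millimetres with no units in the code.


translate([444, 366, 0]) cube([117, 63, 1064]);


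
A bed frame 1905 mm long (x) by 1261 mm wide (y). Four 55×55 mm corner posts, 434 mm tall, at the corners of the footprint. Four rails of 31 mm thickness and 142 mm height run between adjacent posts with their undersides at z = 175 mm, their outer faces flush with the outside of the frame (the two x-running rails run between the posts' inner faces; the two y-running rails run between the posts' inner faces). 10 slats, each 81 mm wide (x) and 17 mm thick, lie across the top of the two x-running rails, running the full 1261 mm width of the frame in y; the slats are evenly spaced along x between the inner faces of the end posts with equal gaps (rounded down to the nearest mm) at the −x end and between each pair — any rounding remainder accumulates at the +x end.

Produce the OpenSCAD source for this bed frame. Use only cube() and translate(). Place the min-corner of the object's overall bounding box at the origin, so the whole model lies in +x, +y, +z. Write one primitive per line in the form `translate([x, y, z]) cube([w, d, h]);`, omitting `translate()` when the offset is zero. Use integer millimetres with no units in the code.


// slat z = rail_z + rail_h = 175 + 142 = 317
// slat gap = ⌊(1795 − 10·81) / 11⌋ = 89
cube([55, 55, 434]);
translate([0, 1206, 0]) cube([55, 55, 434]);
translate([1850, 0, 0]) cube([55, 55, 434]);
translate([1850, 1206, 0]) cube([55, 55, 434]);
translate([55, 0, 175]) cube([1795, 31, 142]);
translate([55, 1230, 175]) cube([1795, 31, 142]);
translate([0, 55, 175]) cube([31, 1151, 142]);
translate([1874, 55, 175]) cube([31, 1151, 142]);
translate([144, 0, 317]) cube([81, 1261, 17]);
translate([314, 0, 317]) cube([81, 1261, 17]);
translate([484, 0, 317]) cube([81, 1261, 17]);
translate([654, 0, 317]) cube([81, 1261, 17]);
translate([824, 0, 317]) cube([81, 1261, 17]);
translate([994, 0, 317]) cube([81, 1261, 17]);
translate([1164, 0, 317]) cube([81, 1261, 17]);
translate([1334, 0, 317]) cube([81, 1261, 17]);
translate([1504, 0, 317]) cube([81, 1261, 17]);
translate([1674, 0, 317]) cube([81, 1261, 17]);


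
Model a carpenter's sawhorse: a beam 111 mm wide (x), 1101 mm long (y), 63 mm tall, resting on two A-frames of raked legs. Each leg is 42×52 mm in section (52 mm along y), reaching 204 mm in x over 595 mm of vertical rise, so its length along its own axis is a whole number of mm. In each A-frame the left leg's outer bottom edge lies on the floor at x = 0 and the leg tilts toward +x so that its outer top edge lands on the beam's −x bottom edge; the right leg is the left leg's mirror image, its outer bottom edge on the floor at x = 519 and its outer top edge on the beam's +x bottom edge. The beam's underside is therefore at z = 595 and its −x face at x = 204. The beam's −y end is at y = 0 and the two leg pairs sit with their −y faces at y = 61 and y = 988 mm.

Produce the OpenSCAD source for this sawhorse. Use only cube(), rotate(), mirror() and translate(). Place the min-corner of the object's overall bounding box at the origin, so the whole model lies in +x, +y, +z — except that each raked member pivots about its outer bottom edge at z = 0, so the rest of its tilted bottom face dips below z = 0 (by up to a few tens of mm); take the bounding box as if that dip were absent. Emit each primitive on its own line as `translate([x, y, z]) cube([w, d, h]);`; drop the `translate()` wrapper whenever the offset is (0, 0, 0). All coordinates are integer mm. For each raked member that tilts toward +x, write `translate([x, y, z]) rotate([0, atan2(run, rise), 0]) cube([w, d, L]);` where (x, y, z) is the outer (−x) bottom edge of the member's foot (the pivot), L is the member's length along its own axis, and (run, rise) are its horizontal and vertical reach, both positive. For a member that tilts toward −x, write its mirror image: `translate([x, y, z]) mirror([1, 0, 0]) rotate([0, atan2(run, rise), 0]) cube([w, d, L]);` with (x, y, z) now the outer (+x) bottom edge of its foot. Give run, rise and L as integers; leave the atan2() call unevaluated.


translate([204, 0, 595]) cube([111, 1101, 63]);
translate([0, 61, 0]) rotate([0, atan2(204, 595), 0]) cube([42, 52, 629]);
translate([519, 61, 0]) mirror([1, 0, 0]) rotate([0, atan2(204, 595), 0]) cube([42, 52, 629]);
translate([0, 988, 0]) rotate([0, atan2(204, 595), 0]) cube([42, 52, 629]);
translate([519, 988, 0]) mirror([1, 0, 0]) rotate([0, atan2(204, 595), 0]) cube([42, 52, 629]);


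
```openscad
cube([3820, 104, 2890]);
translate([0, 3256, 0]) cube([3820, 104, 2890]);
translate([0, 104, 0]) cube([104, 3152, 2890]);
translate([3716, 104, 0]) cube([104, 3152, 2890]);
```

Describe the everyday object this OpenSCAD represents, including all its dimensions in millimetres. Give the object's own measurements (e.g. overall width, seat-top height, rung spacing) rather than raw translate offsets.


The wall frame of a small rectangular building: four walls, each 2890 mm tall and 104 mm thick, enclosing a footprint 3820 mm (x) by 3360 mm (y) outside-to-outside, with no floor or roof. The front and back walls (the −y and +y sides) span the full width; the two side walls fit between them.


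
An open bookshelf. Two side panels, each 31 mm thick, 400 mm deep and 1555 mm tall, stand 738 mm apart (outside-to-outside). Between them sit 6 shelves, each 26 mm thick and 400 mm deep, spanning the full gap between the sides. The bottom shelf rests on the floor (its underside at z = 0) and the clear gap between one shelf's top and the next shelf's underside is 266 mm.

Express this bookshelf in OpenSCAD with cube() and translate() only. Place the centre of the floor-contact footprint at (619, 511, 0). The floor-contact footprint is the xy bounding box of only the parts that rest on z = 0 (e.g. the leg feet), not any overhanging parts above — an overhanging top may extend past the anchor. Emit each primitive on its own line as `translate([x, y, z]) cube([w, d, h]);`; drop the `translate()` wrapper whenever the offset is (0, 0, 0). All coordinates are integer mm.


translate([250, 311, 0]) cube([31, 400, 1555]);
translate([957, 311, 0]) cube([31, 400, 1555]);
translate([281, 311, 0]) cube([676, 400, 26]);
translate([281, 311, 292]) cube([676, 400, 26]);
translate([281, 311, 584]) cube([676, 400, 26]);
translate([281, 311, 876]) cube([676, 400, 26]);
translate([281, 311, 1168]) cube([676, 400, 26]);
translate([281, 311, 1460]) cube([676, 400, 26]);


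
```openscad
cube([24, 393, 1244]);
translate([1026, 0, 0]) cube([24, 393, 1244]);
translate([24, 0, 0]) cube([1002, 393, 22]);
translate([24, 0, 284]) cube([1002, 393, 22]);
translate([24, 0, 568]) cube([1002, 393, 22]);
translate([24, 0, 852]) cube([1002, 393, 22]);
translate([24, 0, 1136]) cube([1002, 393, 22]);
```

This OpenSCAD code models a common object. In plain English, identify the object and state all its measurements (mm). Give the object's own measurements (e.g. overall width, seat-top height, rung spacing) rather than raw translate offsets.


An open bookshelf. Two side panels, each 24 mm thick, 393 mm deep and 1244 mm tall, stand 1050 mm apart (outside-to-outside). Between them sit 5 shelves, each 22 mm thick and 393 mm deep, spanning the full gap between the sides. The bottom shelf rests on the floor (its underside at z = 0) and the clear gap between one shelf's top and the next shelf's underside is 262 mm.
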